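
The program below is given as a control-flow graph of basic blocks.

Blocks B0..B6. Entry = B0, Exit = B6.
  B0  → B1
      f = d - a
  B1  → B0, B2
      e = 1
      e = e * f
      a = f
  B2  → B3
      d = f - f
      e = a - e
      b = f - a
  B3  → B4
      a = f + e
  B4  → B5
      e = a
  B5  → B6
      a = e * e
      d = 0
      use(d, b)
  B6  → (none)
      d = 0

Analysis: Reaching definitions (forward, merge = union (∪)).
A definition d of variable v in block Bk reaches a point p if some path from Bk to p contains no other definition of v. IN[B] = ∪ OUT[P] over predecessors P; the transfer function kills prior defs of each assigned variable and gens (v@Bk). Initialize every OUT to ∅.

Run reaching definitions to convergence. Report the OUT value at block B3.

Fixpoint table:
  B0:   IN={a@B1, e@B1, f@B0}   OUT={a@B1, e@B1, f@B0}
  B1:   IN={a@B1, e@B1, f@B0}   OUT={a@B1, e@B1, f@B0}
  B2:   IN={a@B1, e@B1, f@B0}   OUT={a@B1, b@B2, d@B2, e@B2, f@B0}
  B3:   IN={a@B1, b@B2, d@B2, e@B2, f@B0}   OUT={a@B3, b@B2, d@B2, e@B2, f@B0}
  B4:   IN={a@B3, b@B2, d@B2, e@B2, f@B0}   OUT={a@B3, b@B2, d@B2, e@B4, f@B0}
  B5:   IN={a@B3, b@B2, d@B2, e@B4, f@B0}   OUT={a@B5, b@B2, d@B5, e@B4, f@B0}
  B6:   IN={a@B5, b@B2, d@B5, e@B4, f@B0}   OUT={a@B5, b@B2, d@B6, e@B4, f@B0}

Merge at B3: IN[B3] = OUT[B2] = {a@B1, b@B2, d@B2, e@B2, f@B0}
Applying B3's transfer function to that IN value gives OUT[B3] (row B3 above).

Answer: {a@B3, b@B2, d@B2, e@B2, f@B0}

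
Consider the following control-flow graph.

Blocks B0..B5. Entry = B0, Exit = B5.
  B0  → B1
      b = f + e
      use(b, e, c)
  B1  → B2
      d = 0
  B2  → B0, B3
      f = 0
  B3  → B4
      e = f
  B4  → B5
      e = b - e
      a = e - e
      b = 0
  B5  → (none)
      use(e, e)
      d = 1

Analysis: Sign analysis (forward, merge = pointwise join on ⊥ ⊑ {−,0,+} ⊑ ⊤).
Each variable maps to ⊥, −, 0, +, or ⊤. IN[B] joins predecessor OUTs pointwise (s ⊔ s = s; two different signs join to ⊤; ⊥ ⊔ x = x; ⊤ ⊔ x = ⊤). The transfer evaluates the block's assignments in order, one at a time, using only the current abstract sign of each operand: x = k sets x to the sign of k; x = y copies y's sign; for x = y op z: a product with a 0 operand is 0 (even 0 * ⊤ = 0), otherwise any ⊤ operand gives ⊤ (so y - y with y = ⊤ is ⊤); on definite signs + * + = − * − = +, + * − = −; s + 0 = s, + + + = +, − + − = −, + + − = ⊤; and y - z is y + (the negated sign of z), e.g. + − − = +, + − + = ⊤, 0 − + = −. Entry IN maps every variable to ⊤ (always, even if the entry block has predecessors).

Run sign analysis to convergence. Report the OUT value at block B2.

Answer: {a: ⊤, b: ⊤, c: ⊤, d: 0, e: ⊤, f: 0}

Derivation:
Converged values:
  B0:   IN=(all ⊤)   OUT=(all ⊤)
  B1:   IN=(all ⊤)   OUT={d:0; rest ⊤}
  B2:   IN={d:0; rest ⊤}   OUT={d:0, f:0; rest ⊤}
  B3:   IN={d:0, f:0; rest ⊤}   OUT={d:0, e:0, f:0; rest ⊤}
  B4:   IN={d:0, e:0, f:0; rest ⊤}   OUT={b:0, d:0, f:0; rest ⊤}
  B5:   IN={b:0, d:0, f:0; rest ⊤}   OUT={b:0, d:+, f:0; rest ⊤}

Merge at B2: IN[B2] = OUT[B1] = {a: ⊤, b: ⊤, c: ⊤, d: 0, e: ⊤, f: ⊤}
Applying B2's transfer function to that IN value gives OUT[B2] (row B2 above).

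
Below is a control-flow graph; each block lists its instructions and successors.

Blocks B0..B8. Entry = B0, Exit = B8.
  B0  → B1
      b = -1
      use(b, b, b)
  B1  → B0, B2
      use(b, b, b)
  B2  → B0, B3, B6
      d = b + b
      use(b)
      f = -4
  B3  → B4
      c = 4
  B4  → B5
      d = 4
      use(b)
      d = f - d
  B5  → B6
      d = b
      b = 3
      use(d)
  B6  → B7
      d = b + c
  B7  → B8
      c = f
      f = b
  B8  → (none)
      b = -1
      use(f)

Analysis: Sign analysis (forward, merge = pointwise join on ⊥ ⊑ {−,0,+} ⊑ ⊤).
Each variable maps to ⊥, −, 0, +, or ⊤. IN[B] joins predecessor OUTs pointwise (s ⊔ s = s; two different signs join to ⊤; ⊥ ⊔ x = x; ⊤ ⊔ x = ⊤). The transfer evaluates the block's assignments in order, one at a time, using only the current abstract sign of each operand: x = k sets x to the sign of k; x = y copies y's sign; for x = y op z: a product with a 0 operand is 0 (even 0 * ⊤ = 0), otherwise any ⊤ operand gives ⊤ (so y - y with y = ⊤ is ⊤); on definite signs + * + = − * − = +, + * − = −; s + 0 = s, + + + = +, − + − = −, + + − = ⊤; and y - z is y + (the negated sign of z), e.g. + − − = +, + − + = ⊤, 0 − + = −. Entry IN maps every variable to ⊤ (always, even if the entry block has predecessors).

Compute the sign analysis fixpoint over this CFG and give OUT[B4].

Converged values:
  B0: | IN=(all ⊤) | OUT={b:-; rest ⊤}
  B1: | IN={b:-; rest ⊤} | OUT={b:-; rest ⊤}
  B2: | IN={b:-; rest ⊤} | OUT={b:-, d:-, f:-; rest ⊤}
  B3: | IN={b:-, d:-, f:-; rest ⊤} | OUT={b:-, c:+, d:-, f:-; rest ⊤}
  B4: | IN={b:-, c:+, d:-, f:-; rest ⊤} | OUT={b:-, c:+, d:-, f:-; rest ⊤}
  B5: | IN={b:-, c:+, d:-, f:-; rest ⊤} | OUT={b:+, c:+, d:-, f:-; rest ⊤}
  B6: | IN={d:-, f:-; rest ⊤} | OUT={f:-; rest ⊤}
  B7: | IN={f:-; rest ⊤} | OUT={c:-; rest ⊤}
  B8: | IN={c:-; rest ⊤} | OUT={b:-, c:-; rest ⊤}

Merge at B4: IN[B4] = OUT[B3] = {a: ⊤, b: -, c: +, d: -, e: ⊤, f: -}
Applying B4's transfer function to that IN value gives OUT[B4] (row B4 above).

Answer: {a: ⊤, b: -, c: +, d: -, e: ⊤, f: -}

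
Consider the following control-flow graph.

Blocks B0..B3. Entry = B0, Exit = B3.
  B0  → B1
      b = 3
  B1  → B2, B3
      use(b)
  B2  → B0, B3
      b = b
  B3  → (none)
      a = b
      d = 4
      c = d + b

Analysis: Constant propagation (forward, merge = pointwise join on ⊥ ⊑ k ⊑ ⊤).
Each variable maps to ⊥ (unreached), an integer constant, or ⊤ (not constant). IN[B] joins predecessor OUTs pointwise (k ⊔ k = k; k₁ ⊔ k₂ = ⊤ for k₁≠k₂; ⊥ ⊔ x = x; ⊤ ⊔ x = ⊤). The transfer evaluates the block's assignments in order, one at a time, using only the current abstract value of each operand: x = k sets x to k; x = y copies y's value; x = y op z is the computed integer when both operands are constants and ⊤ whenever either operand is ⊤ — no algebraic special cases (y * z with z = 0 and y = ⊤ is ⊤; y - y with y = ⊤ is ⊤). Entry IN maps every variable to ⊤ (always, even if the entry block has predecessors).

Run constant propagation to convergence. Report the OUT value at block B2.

Answer: {a: ⊤, b: 3, c: ⊤, d: ⊤, e: ⊤, f: ⊤}

Derivation:
Fixpoint table:
  B0:   IN=(all ⊤)   OUT={b:3; rest ⊤}
  B1:   IN={b:3; rest ⊤}   OUT={b:3; rest ⊤}
  B2:   IN={b:3; rest ⊤}   OUT={b:3; rest ⊤}
  B3:   IN={b:3; rest ⊤}   OUT={a:3, b:3, c:7, d:4; rest ⊤}

Merge at B2: IN[B2] = OUT[B1] = {a: ⊤, b: 3, c: ⊤, d: ⊤, e: ⊤, f: ⊤}
Applying B2's transfer function to that IN value gives OUT[B2] (row B2 above).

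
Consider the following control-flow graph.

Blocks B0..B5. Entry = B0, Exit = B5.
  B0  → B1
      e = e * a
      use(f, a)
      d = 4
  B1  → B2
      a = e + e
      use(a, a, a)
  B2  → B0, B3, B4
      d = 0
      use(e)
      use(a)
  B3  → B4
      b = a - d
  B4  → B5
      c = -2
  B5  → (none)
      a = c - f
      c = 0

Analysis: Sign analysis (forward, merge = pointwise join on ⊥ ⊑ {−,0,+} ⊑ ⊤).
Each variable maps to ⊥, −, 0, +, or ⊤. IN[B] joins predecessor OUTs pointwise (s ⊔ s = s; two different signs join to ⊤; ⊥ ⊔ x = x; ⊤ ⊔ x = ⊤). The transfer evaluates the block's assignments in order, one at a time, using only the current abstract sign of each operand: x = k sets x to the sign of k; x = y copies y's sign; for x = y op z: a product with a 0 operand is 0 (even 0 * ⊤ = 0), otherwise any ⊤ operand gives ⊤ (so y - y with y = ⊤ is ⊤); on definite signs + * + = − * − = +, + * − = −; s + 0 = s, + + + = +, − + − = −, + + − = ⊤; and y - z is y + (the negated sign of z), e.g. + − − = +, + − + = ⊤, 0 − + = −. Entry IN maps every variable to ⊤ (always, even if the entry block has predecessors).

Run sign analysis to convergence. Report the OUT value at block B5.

Fixpoint table:
  B0:  IN=(all ⊤)  OUT={d:+; rest ⊤}
  B1:  IN={d:+; rest ⊤}  OUT={d:+; rest ⊤}
  B2:  IN={d:+; rest ⊤}  OUT={d:0; rest ⊤}
  B3:  IN={d:0; rest ⊤}  OUT={d:0; rest ⊤}
  B4:  IN={d:0; rest ⊤}  OUT={c:-, d:0; rest ⊤}
  B5:  IN={c:-, d:0; rest ⊤}  OUT={c:0, d:0; rest ⊤}

Merge at B5: IN[B5] = OUT[B4] = {a: ⊤, b: ⊤, c: -, d: 0, e: ⊤, f: ⊤}
Applying B5's transfer function to that IN value gives OUT[B5] (row B5 above).

Answer: {a: ⊤, b: ⊤, c: 0, d: 0, e: ⊤, f: ⊤}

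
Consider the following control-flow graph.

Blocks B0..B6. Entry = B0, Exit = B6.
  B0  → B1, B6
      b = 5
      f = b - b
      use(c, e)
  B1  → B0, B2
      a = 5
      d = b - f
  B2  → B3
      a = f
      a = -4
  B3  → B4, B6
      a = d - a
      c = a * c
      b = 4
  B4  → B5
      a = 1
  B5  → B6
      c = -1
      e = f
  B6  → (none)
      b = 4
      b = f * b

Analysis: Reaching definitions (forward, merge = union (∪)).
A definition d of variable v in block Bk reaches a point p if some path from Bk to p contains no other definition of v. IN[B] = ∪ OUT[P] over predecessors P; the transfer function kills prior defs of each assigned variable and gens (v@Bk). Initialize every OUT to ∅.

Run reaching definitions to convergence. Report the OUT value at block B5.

Answer: {a@B4, b@B3, c@B5, d@B1, e@B5, f@B0}

Working:
Converged values:
  B0:  IN={a@B1, b@B0, d@B1, f@B0}  OUT={a@B1, b@B0, d@B1, f@B0}
  B1:  IN={a@B1, b@B0, d@B1, f@B0}  OUT={a@B1, b@B0, d@B1, f@B0}
  B2:  IN={a@B1, b@B0, d@B1, f@B0}  OUT={a@B2, b@B0, d@B1, f@B0}
  B3:  IN={a@B2, b@B0, d@B1, f@B0}  OUT={a@B3, b@B3, c@B3, d@B1, f@B0}
  B4:  IN={a@B3, b@B3, c@B3, d@B1, f@B0}  OUT={a@B4, b@B3, c@B3, d@B1, f@B0}
  B5:  IN={a@B4, b@B3, c@B3, d@B1, f@B0}  OUT={a@B4, b@B3, c@B5, d@B1, e@B5, f@B0}
  B6:  IN={a@B1, a@B3, a@B4, b@B0, b@B3, c@B3, c@B5, d@B1, e@B5, f@B0}  OUT={a@B1, a@B3, a@B4, b@B6, c@B3, c@B5, d@B1, e@B5, f@B0}

Merge at B5: IN[B5] = OUT[B4] = {a@B4, b@B3, c@B3, d@B1, f@B0}
Applying B5's transfer function to that IN value gives OUT[B5] (row B5 above).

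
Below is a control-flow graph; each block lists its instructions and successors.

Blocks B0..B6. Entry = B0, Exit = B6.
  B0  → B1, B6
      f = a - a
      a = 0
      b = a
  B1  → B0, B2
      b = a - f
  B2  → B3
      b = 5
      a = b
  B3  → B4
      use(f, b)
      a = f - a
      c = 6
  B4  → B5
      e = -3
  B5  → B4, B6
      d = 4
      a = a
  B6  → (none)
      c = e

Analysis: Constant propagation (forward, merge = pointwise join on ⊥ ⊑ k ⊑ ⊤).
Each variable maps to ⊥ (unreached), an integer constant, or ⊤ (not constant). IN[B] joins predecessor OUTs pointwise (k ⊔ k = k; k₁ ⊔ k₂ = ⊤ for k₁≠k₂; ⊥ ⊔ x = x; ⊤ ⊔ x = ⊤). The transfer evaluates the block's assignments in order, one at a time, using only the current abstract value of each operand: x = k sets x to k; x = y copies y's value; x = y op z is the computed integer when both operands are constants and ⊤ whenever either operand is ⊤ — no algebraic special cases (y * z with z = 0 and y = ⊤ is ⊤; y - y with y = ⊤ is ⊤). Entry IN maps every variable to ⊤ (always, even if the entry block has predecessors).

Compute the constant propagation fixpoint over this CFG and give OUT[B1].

Answer: {a: 0, b: ⊤, c: ⊤, d: ⊤, e: ⊤, f: ⊤}

Trace:
Fixpoint table:
  B0: | IN=(all ⊤) | OUT={a:0, b:0; rest ⊤}
  B1: | IN={a:0, b:0; rest ⊤} | OUT={a:0; rest ⊤}
  B2: | IN={a:0; rest ⊤} | OUT={a:5, b:5; rest ⊤}
  B3: | IN={a:5, b:5; rest ⊤} | OUT={b:5, c:6; rest ⊤}
  B4: | IN={b:5, c:6; rest ⊤} | OUT={b:5, c:6, e:-3; rest ⊤}
  B5: | IN={b:5, c:6, e:-3; rest ⊤} | OUT={b:5, c:6, d:4, e:-3; rest ⊤}
  B6: | IN=(all ⊤) | OUT=(all ⊤)

Merge at B1: IN[B1] = OUT[B0] = {a: 0, b: 0, c: ⊤, d: ⊤, e: ⊤, f: ⊤}
Applying B1's transfer function to that IN value gives OUT[B1] (row B1 above).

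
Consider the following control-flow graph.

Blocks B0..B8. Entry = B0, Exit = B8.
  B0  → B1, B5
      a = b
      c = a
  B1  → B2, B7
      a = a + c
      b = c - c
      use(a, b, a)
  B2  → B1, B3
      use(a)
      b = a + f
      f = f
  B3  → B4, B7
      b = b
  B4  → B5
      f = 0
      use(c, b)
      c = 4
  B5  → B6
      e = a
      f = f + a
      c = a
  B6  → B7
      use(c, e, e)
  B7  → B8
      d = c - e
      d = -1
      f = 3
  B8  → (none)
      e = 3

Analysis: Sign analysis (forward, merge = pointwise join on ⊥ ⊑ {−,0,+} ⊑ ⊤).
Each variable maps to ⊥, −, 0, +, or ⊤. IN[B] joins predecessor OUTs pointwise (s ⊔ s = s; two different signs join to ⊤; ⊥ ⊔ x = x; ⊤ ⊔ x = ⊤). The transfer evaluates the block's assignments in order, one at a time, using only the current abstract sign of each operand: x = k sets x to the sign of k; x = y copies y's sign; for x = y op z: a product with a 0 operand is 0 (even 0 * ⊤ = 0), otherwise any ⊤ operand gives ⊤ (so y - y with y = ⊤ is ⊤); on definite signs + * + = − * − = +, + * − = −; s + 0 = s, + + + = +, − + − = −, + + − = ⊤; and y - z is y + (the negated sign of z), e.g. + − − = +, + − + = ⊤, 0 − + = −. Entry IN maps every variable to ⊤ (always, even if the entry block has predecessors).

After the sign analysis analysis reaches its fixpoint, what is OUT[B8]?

Answer: {a: ⊤, b: ⊤, c: ⊤, d: -, e: +, f: +}

Derivation:
Fixpoint table:
  B0: | IN=(all ⊤) | OUT=(all ⊤)
  B1: | IN=(all ⊤) | OUT=(all ⊤)
  B2: | IN=(all ⊤) | OUT=(all ⊤)
  B3: | IN=(all ⊤) | OUT=(all ⊤)
  B4: | IN=(all ⊤) | OUT={c:+, f:0; rest ⊤}
  B5: | IN=(all ⊤) | OUT=(all ⊤)
  B6: | IN=(all ⊤) | OUT=(all ⊤)
  B7: | IN=(all ⊤) | OUT={d:-, f:+; rest ⊤}
  B8: | IN={d:-, f:+; rest ⊤} | OUT={d:-, e:+, f:+; rest ⊤}

Merge at B8: IN[B8] = OUT[B7] = {a: ⊤, b: ⊤, c: ⊤, d: -, e: ⊤, f: +}
Applying B8's transfer function to that IN value gives OUT[B8] (row B8 above).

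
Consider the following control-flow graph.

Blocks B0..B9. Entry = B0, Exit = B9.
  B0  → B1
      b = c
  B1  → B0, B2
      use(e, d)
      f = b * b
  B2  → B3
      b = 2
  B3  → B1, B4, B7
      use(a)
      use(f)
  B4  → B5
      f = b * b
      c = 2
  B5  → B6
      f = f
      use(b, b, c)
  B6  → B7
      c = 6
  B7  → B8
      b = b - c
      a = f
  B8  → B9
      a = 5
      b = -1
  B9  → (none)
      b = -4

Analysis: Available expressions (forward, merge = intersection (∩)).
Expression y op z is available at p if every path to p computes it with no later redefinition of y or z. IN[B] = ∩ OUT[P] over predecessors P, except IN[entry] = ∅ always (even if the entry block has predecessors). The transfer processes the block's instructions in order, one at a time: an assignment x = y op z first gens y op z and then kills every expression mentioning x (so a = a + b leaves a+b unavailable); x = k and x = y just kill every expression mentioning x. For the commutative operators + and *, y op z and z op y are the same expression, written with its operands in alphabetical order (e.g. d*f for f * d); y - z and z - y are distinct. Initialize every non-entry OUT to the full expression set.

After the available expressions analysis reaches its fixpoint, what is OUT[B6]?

Answer: {b*b}

Derivation:
Converged values:
  B0:  IN={}  OUT={}
  B1:  IN={}  OUT={b*b}
  B2:  IN={b*b}  OUT={}
  B3:  IN={}  OUT={}
  B4:  IN={}  OUT={b*b}
  B5:  IN={b*b}  OUT={b*b}
  B6:  IN={b*b}  OUT={b*b}
  B7:  IN={}  OUT={}
  B8:  IN={}  OUT={}
  B9:  IN={}  OUT={}

Merge at B6: IN[B6] = OUT[B5] = {b*b}
Applying B6's transfer function to that IN value gives OUT[B6] (row B6 above).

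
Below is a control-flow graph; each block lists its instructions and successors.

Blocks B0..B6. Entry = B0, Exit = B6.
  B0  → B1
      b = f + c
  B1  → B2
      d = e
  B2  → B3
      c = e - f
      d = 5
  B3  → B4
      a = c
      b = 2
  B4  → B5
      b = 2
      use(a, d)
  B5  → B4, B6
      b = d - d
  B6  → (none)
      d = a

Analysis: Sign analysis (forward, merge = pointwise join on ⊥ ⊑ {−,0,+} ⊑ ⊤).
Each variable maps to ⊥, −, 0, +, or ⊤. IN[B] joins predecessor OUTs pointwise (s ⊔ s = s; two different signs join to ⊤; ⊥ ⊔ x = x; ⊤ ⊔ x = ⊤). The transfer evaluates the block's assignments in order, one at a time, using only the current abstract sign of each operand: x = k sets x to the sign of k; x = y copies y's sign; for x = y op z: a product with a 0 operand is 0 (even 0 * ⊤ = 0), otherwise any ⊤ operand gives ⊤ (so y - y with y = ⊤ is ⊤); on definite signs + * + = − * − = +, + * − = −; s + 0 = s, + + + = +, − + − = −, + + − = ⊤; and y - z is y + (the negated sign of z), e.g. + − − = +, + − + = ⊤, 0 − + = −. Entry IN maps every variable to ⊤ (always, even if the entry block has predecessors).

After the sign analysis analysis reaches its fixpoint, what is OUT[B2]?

Fixpoint table:
  B0:   IN=(all ⊤)   OUT=(all ⊤)
  B1:   IN=(all ⊤)   OUT=(all ⊤)
  B2:   IN=(all ⊤)   OUT={d:+; rest ⊤}
  B3:   IN={d:+; rest ⊤}   OUT={b:+, d:+; rest ⊤}
  B4:   IN={d:+; rest ⊤}   OUT={b:+, d:+; rest ⊤}
  B5:   IN={b:+, d:+; rest ⊤}   OUT={d:+; rest ⊤}
  B6:   IN={d:+; rest ⊤}   OUT=(all ⊤)

Merge at B2: IN[B2] = OUT[B1] = {a: ⊤, b: ⊤, c: ⊤, d: ⊤, e: ⊤, f: ⊤}
Applying B2's transfer function to that IN value gives OUT[B2] (row B2 above).

Answer: {a: ⊤, b: ⊤, c: ⊤, d: +, e: ⊤, f: ⊤}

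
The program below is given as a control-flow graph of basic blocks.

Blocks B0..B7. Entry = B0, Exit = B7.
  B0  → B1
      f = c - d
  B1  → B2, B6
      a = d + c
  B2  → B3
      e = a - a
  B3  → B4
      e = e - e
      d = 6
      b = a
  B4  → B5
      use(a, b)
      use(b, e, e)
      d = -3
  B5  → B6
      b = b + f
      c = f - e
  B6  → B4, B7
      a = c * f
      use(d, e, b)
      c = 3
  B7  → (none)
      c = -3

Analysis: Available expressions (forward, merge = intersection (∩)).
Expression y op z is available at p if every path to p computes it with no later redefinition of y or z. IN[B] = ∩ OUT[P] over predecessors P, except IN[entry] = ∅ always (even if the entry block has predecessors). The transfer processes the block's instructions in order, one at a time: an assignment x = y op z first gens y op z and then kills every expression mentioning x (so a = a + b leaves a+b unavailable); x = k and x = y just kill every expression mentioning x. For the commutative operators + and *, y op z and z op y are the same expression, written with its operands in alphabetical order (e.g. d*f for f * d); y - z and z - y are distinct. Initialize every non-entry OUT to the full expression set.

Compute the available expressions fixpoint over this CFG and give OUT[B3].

Answer: {a-a}

Working:
Per-block solution:
  B0:   IN={}   OUT={c-d}
  B1:   IN={c-d}   OUT={c+d, c-d}
  B2:   IN={c+d, c-d}   OUT={a-a, c+d, c-d}
  B3:   IN={a-a, c+d, c-d}   OUT={a-a}
  B4:   IN={}   OUT={}
  B5:   IN={}   OUT={f-e}
  B6:   IN={}   OUT={}
  B7:   IN={}   OUT={}

Merge at B3: IN[B3] = OUT[B2] = {a-a, c+d, c-d}
Applying B3's transfer function to that IN value gives OUT[B3] (row B3 above).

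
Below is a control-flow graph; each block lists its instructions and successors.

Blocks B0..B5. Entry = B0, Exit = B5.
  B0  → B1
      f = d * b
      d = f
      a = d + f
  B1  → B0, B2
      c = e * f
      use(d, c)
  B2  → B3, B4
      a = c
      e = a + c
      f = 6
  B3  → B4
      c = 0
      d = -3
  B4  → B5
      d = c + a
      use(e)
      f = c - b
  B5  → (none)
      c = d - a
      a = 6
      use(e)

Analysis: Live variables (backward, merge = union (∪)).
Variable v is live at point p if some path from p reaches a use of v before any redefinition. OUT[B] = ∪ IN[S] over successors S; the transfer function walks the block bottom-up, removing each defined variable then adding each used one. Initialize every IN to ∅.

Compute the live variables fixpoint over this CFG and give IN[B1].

Answer: {b, d, e, f}

Trace:
Per-block solution:
  B0:  IN={b, d, e}  OUT={b, d, e, f}
  B1:  IN={b, d, e, f}  OUT={b, c, d, e}
  B2:  IN={b, c}  OUT={a, b, c, e}
  B3:  IN={a, b, e}  OUT={a, b, c, e}
  B4:  IN={a, b, c, e}  OUT={a, d, e}
  B5:  IN={a, d, e}  OUT={}

Merge at B1: OUT[B1] = IN[B0] ⊔ IN[B2] = {b, c, d, e}
Applying B1's transfer function to that OUT value gives IN[B1] (row B1 above).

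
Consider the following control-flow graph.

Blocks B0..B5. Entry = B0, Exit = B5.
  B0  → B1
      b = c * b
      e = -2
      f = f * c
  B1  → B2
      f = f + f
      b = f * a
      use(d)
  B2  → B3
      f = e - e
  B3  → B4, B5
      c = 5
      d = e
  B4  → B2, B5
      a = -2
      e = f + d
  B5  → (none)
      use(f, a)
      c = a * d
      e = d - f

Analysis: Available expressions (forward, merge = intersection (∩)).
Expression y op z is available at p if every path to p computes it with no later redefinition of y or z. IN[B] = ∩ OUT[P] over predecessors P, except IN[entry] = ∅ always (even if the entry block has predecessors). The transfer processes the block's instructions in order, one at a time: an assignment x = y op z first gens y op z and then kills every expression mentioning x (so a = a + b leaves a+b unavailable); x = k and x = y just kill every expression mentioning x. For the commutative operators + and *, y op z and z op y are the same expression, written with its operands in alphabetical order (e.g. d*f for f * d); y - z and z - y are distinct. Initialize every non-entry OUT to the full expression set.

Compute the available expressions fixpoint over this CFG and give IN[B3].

Fixpoint table:
  B0:   IN={}   OUT={}
  B1:   IN={}   OUT={a*f}
  B2:   IN={}   OUT={e-e}
  B3:   IN={e-e}   OUT={e-e}
  B4:   IN={e-e}   OUT={d+f}
  B5:   IN={}   OUT={a*d, d-f}

Merge at B3: IN[B3] = OUT[B2] = {e-e}

Answer: {e-e}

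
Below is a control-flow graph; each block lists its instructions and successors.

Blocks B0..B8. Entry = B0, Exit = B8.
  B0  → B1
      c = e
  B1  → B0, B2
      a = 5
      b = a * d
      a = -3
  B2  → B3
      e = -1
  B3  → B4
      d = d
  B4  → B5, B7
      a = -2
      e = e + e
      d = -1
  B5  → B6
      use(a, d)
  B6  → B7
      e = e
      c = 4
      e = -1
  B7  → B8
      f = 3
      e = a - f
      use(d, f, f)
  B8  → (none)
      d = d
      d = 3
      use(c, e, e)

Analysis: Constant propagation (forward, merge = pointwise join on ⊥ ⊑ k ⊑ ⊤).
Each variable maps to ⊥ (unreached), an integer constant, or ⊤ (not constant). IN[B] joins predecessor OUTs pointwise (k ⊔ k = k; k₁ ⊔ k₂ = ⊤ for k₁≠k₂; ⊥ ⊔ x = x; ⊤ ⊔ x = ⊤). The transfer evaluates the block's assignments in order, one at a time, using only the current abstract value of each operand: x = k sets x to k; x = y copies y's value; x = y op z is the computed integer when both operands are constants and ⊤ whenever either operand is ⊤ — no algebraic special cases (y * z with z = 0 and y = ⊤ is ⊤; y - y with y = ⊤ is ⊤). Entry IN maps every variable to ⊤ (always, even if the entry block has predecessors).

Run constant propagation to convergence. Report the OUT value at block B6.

Answer: {a: -2, b: ⊤, c: 4, d: -1, e: -1, f: ⊤}

Trace:
Fixpoint table:
  B0:  IN=(all ⊤)  OUT=(all ⊤)
  B1:  IN=(all ⊤)  OUT={a:-3; rest ⊤}
  B2:  IN={a:-3; rest ⊤}  OUT={a:-3, e:-1; rest ⊤}
  B3:  IN={a:-3, e:-1; rest ⊤}  OUT={a:-3, e:-1; rest ⊤}
  B4:  IN={a:-3, e:-1; rest ⊤}  OUT={a:-2, d:-1, e:-2; rest ⊤}
  B5:  IN={a:-2, d:-1, e:-2; rest ⊤}  OUT={a:-2, d:-1, e:-2; rest ⊤}
  B6:  IN={a:-2, d:-1, e:-2; rest ⊤}  OUT={a:-2, c:4, d:-1, e:-1; rest ⊤}
  B7:  IN={a:-2, d:-1; rest ⊤}  OUT={a:-2, d:-1, e:-5, f:3; rest ⊤}
  B8:  IN={a:-2, d:-1, e:-5, f:3; rest ⊤}  OUT={a:-2, d:3, e:-5, f:3; rest ⊤}

Merge at B6: IN[B6] = OUT[B5] = {a: -2, b: ⊤, c: ⊤, d: -1, e: -2, f: ⊤}
Applying B6's transfer function to that IN value gives OUT[B6] (row B6 above).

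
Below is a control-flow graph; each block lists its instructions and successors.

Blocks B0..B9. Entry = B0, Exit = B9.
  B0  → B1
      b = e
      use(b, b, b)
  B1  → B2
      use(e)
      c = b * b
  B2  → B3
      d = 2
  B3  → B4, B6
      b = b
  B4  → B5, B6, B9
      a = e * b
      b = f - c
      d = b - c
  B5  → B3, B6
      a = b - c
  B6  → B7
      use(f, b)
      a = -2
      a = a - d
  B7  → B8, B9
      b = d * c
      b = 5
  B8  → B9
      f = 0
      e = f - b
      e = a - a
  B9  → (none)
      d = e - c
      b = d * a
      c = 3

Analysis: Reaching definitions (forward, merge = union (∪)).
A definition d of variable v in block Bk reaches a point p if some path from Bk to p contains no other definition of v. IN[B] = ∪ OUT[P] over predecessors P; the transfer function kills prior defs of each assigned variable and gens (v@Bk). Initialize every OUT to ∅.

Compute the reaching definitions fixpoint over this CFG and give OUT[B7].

Answer: {a@B6, b@B7, c@B1, d@B2, d@B4}

Derivation:
Per-block solution:
  B0: | IN={} | OUT={b@B0}
  B1: | IN={b@B0} | OUT={b@B0, c@B1}
  B2: | IN={b@B0, c@B1} | OUT={b@B0, c@B1, d@B2}
  B3: | IN={a@B5, b@B0, b@B4, c@B1, d@B2, d@B4} | OUT={a@B5, b@B3, c@B1, d@B2, d@B4}
  B4: | IN={a@B5, b@B3, c@B1, d@B2, d@B4} | OUT={a@B4, b@B4, c@B1, d@B4}
  B5: | IN={a@B4, b@B4, c@B1, d@B4} | OUT={a@B5, b@B4, c@B1, d@B4}
  B6: | IN={a@B4, a@B5, b@B3, b@B4, c@B1, d@B2, d@B4} | OUT={a@B6, b@B3, b@B4, c@B1, d@B2, d@B4}
  B7: | IN={a@B6, b@B3, b@B4, c@B1, d@B2, d@B4} | OUT={a@B6, b@B7, c@B1, d@B2, d@B4}
  B8: | IN={a@B6, b@B7, c@B1, d@B2, d@B4} | OUT={a@B6, b@B7, c@B1, d@B2, d@B4, e@B8, f@B8}
  B9: | IN={a@B4, a@B6, b@B4, b@B7, c@B1, d@B2, d@B4, e@B8, f@B8} | OUT={a@B4, a@B6, b@B9, c@B9, d@B9, e@B8, f@B8}

Merge at B7: IN[B7] = OUT[B6] = {a@B6, b@B3, b@B4, c@B1, d@B2, d@B4}
Applying B7's transfer function to that IN value gives OUT[B7] (row B7 above).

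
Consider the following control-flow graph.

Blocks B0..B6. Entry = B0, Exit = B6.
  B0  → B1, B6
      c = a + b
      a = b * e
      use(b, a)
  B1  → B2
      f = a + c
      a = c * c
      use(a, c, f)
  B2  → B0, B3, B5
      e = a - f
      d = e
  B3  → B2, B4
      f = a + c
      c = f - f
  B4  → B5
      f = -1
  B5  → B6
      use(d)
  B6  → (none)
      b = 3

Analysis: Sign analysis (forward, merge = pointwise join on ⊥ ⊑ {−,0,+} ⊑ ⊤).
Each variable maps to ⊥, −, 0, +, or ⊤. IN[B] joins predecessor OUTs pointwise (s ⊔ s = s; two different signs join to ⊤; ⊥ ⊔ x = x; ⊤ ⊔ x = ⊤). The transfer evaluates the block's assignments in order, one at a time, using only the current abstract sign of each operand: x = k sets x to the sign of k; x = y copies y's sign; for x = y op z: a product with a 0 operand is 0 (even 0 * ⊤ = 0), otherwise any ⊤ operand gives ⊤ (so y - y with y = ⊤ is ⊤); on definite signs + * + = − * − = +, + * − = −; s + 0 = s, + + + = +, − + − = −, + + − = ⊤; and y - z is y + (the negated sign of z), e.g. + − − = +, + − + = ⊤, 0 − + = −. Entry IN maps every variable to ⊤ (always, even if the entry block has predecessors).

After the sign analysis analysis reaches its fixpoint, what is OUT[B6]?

Answer: {a: ⊤, b: +, c: ⊤, d: ⊤, e: ⊤, f: ⊤}

Working:
Per-block solution:
  B0:   IN=(all ⊤)   OUT=(all ⊤)
  B1:   IN=(all ⊤)   OUT=(all ⊤)
  B2:   IN=(all ⊤)   OUT=(all ⊤)
  B3:   IN=(all ⊤)   OUT=(all ⊤)
  B4:   IN=(all ⊤)   OUT={f:-; rest ⊤}
  B5:   IN=(all ⊤)   OUT=(all ⊤)
  B6:   IN=(all ⊤)   OUT={b:+; rest ⊤}

Merge at B6: IN[B6] = OUT[B0] ⊔ OUT[B5] = {a: ⊤, b: ⊤, c: ⊤, d: ⊤, e: ⊤, f: ⊤}
Applying B6's transfer function to that IN value gives OUT[B6] (row B6 above).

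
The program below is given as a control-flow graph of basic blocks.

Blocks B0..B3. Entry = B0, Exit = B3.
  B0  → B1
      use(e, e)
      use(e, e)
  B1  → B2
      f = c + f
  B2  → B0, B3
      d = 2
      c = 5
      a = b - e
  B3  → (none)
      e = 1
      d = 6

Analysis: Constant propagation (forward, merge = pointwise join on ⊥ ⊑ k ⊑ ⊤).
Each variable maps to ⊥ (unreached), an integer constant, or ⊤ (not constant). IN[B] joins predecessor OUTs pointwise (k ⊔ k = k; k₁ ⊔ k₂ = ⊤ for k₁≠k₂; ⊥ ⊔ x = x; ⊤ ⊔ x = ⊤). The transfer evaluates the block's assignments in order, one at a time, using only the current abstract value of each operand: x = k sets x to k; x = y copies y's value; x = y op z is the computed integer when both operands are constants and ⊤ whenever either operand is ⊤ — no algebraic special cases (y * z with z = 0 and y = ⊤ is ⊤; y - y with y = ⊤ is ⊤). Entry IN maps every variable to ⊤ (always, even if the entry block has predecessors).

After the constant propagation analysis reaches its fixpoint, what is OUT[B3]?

Answer: {a: ⊤, b: ⊤, c: 5, d: 6, e: 1, f: ⊤}

Derivation:
Per-block solution:
  B0: | IN=(all ⊤) | OUT=(all ⊤)
  B1: | IN=(all ⊤) | OUT=(all ⊤)
  B2: | IN=(all ⊤) | OUT={c:5, d:2; rest ⊤}
  B3: | IN={c:5, d:2; rest ⊤} | OUT={c:5, d:6, e:1; rest ⊤}

Merge at B3: IN[B3] = OUT[B2] = {a: ⊤, b: ⊤, c: 5, d: 2, e: ⊤, f: ⊤}
Applying B3's transfer function to that IN value gives OUT[B3] (row B3 above).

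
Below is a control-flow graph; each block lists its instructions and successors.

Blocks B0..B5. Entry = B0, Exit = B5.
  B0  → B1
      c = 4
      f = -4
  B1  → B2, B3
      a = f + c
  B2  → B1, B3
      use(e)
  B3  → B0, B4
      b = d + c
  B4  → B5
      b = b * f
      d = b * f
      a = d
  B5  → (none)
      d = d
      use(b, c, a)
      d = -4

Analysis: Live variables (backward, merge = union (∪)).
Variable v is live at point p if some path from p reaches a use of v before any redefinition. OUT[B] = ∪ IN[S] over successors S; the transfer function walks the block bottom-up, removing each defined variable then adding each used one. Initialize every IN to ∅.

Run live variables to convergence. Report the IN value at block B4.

Per-block solution:
  B0:   IN={d, e}   OUT={c, d, e, f}
  B1:   IN={c, d, e, f}   OUT={c, d, e, f}
  B2:   IN={c, d, e, f}   OUT={c, d, e, f}
  B3:   IN={c, d, e, f}   OUT={b, c, d, e, f}
  B4:   IN={b, c, f}   OUT={a, b, c, d}
  B5:   IN={a, b, c, d}   OUT={}

Merge at B4: OUT[B4] = IN[B5] = {a, b, c, d}
Applying B4's transfer function to that OUT value gives IN[B4] (row B4 above).

Answer: {b, c, f}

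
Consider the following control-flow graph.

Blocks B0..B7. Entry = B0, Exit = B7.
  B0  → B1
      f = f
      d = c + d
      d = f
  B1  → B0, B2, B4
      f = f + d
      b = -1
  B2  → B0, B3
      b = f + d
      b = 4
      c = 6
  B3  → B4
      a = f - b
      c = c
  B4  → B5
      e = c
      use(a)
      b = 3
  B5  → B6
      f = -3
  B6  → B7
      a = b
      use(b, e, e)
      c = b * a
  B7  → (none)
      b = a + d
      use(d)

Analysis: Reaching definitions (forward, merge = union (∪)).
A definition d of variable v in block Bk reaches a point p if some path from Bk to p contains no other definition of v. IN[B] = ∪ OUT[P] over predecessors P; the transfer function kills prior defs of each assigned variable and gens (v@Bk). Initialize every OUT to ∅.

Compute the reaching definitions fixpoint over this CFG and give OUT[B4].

Fixpoint table:
  B0:  IN={b@B1, b@B2, c@B2, d@B0, f@B1}  OUT={b@B1, b@B2, c@B2, d@B0, f@B0}
  B1:  IN={b@B1, b@B2, c@B2, d@B0, f@B0}  OUT={b@B1, c@B2, d@B0, f@B1}
  B2:  IN={b@B1, c@B2, d@B0, f@B1}  OUT={b@B2, c@B2, d@B0, f@B1}
  B3:  IN={b@B2, c@B2, d@B0, f@B1}  OUT={a@B3, b@B2, c@B3, d@B0, f@B1}
  B4:  IN={a@B3, b@B1, b@B2, c@B2, c@B3, d@B0, f@B1}  OUT={a@B3, b@B4, c@B2, c@B3, d@B0, e@B4, f@B1}
  B5:  IN={a@B3, b@B4, c@B2, c@B3, d@B0, e@B4, f@B1}  OUT={a@B3, b@B4, c@B2, c@B3, d@B0, e@B4, f@B5}
  B6:  IN={a@B3, b@B4, c@B2, c@B3, d@B0, e@B4, f@B5}  OUT={a@B6, b@B4, c@B6, d@B0, e@B4, f@B5}
  B7:  IN={a@B6, b@B4, c@B6, d@B0, e@B4, f@B5}  OUT={a@B6, b@B7, c@B6, d@B0, e@B4, f@B5}

Merge at B4: IN[B4] = OUT[B1] ⊔ OUT[B3] = {a@B3, b@B1, b@B2, c@B2, c@B3, d@B0, f@B1}
Applying B4's transfer function to that IN value gives OUT[B4] (row B4 above).

Answer: {a@B3, b@B4, c@B2, c@B3, d@B0, e@B4, f@B1}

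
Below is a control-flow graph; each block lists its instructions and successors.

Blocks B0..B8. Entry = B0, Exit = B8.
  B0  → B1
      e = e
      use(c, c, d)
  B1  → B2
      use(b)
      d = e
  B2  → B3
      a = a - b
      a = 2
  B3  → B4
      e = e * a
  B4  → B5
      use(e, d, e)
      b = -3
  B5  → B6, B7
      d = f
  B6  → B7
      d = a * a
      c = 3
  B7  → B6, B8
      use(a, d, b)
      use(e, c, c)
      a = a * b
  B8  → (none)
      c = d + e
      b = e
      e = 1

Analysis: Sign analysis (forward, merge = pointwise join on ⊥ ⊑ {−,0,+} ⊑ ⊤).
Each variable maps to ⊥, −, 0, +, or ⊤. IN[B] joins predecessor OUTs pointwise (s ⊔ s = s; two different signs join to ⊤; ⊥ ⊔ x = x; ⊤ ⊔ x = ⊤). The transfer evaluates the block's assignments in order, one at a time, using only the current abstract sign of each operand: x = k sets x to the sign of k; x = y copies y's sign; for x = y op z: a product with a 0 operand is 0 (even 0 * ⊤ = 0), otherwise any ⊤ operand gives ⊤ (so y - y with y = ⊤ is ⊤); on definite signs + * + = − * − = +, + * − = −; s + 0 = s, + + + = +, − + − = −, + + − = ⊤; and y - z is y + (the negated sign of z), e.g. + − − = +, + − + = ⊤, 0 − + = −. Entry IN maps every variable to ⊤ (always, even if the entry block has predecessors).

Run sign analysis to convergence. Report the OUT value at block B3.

Answer: {a: +, b: ⊤, c: ⊤, d: ⊤, e: ⊤, f: ⊤}

Working:
Fixpoint table:
  B0:   IN=(all ⊤)   OUT=(all ⊤)
  B1:   IN=(all ⊤)   OUT=(all ⊤)
  B2:   IN=(all ⊤)   OUT={a:+; rest ⊤}
  B3:   IN={a:+; rest ⊤}   OUT={a:+; rest ⊤}
  B4:   IN={a:+; rest ⊤}   OUT={a:+, b:-; rest ⊤}
  B5:   IN={a:+, b:-; rest ⊤}   OUT={a:+, b:-; rest ⊤}
  B6:   IN={b:-; rest ⊤}   OUT={b:-, c:+; rest ⊤}
  B7:   IN={b:-; rest ⊤}   OUT={b:-; rest ⊤}
  B8:   IN={b:-; rest ⊤}   OUT={e:+; rest ⊤}

Merge at B3: IN[B3] = OUT[B2] = {a: +, b: ⊤, c: ⊤, d: ⊤, e: ⊤, f: ⊤}
Applying B3's transfer function to that IN value gives OUT[B3] (row B3 above).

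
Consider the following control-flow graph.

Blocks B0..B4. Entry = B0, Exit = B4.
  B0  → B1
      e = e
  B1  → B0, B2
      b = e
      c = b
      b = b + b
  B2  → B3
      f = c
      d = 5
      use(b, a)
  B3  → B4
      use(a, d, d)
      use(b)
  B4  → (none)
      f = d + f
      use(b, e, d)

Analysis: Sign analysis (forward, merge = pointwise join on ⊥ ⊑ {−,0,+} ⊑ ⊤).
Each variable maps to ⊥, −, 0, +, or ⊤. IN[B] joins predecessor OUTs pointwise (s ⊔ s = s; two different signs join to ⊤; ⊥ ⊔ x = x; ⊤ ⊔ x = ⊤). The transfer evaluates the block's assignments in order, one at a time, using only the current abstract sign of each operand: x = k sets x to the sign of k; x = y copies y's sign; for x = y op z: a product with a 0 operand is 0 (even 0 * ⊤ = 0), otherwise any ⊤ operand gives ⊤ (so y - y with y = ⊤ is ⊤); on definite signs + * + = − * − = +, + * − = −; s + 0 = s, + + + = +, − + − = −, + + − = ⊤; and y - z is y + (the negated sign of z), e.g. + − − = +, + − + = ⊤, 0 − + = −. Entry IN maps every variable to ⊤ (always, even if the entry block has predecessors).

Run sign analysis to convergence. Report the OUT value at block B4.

Answer: {a: ⊤, b: ⊤, c: ⊤, d: +, e: ⊤, f: ⊤}

Trace:
Per-block solution:
  B0:   IN=(all ⊤)   OUT=(all ⊤)
  B1:   IN=(all ⊤)   OUT=(all ⊤)
  B2:   IN=(all ⊤)   OUT={d:+; rest ⊤}
  B3:   IN={d:+; rest ⊤}   OUT={d:+; rest ⊤}
  B4:   IN={d:+; rest ⊤}   OUT={d:+; rest ⊤}

Merge at B4: IN[B4] = OUT[B3] = {a: ⊤, b: ⊤, c: ⊤, d: +, e: ⊤, f: ⊤}
Applying B4's transfer function to that IN value gives OUT[B4] (row B4 above).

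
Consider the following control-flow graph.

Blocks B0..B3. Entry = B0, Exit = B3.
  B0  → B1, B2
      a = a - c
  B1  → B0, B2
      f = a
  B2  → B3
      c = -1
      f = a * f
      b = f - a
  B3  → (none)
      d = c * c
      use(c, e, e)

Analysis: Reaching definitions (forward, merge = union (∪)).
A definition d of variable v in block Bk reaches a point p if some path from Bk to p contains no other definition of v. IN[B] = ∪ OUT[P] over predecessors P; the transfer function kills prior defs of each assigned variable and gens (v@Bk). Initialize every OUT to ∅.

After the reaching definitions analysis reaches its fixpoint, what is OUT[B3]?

Fixpoint table:
  B0: | IN={a@B0, f@B1} | OUT={a@B0, f@B1}
  B1: | IN={a@B0, f@B1} | OUT={a@B0, f@B1}
  B2: | IN={a@B0, f@B1} | OUT={a@B0, b@B2, c@B2, f@B2}
  B3: | IN={a@B0, b@B2, c@B2, f@B2} | OUT={a@B0, b@B2, c@B2, d@B3, f@B2}

Merge at B3: IN[B3] = OUT[B2] = {a@B0, b@B2, c@B2, f@B2}
Applying B3's transfer function to that IN value gives OUT[B3] (row B3 above).

Answer: {a@B0, b@B2, c@B2, d@B3, f@B2}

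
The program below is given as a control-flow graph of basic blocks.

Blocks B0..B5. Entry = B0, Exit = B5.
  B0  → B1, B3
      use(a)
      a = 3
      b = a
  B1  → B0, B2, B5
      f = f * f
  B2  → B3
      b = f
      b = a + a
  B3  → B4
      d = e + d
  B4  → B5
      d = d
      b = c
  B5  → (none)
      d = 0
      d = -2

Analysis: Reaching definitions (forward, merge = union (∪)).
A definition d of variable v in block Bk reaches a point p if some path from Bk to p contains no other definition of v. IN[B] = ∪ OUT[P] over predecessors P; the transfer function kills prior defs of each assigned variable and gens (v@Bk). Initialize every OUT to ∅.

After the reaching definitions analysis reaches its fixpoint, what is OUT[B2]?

Answer: {a@B0, b@B2, f@B1}

Trace:
Converged values:
  B0: | IN={a@B0, b@B0, f@B1} | OUT={a@B0, b@B0, f@B1}
  B1: | IN={a@B0, b@B0, f@B1} | OUT={a@B0, b@B0, f@B1}
  B2: | IN={a@B0, b@B0, f@B1} | OUT={a@B0, b@B2, f@B1}
  B3: | IN={a@B0, b@B0, b@B2, f@B1} | OUT={a@B0, b@B0, b@B2, d@B3, f@B1}
  B4: | IN={a@B0, b@B0, b@B2, d@B3, f@B1} | OUT={a@B0, b@B4, d@B4, f@B1}
  B5: | IN={a@B0, b@B0, b@B4, d@B4, f@B1} | OUT={a@B0, b@B0, b@B4, d@B5, f@B1}

Merge at B2: IN[B2] = OUT[B1] = {a@B0, b@B0, f@B1}
Applying B2's transfer function to that IN value gives OUT[B2] (row B2 above).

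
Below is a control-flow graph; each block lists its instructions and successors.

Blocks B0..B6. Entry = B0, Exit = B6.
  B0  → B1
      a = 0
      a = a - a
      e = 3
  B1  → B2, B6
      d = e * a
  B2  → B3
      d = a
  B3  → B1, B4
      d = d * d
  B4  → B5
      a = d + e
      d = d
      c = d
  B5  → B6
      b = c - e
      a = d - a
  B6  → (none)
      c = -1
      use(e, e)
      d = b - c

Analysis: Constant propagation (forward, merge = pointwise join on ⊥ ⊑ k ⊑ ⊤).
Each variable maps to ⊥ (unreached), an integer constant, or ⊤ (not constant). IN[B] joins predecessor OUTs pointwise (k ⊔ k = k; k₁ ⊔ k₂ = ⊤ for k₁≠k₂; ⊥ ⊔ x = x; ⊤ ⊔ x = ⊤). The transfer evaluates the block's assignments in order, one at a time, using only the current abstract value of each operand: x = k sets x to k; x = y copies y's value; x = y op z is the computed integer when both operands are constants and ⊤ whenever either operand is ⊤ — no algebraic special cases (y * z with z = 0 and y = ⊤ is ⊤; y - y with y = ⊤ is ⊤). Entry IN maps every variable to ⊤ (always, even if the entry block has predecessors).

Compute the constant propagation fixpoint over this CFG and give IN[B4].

Converged values:
  B0:   IN=(all ⊤)   OUT={a:0, e:3; rest ⊤}
  B1:   IN={a:0, e:3; rest ⊤}   OUT={a:0, d:0, e:3; rest ⊤}
  B2:   IN={a:0, d:0, e:3; rest ⊤}   OUT={a:0, d:0, e:3; rest ⊤}
  B3:   IN={a:0, d:0, e:3; rest ⊤}   OUT={a:0, d:0, e:3; rest ⊤}
  B4:   IN={a:0, d:0, e:3; rest ⊤}   OUT={a:3, c:0, d:0, e:3; rest ⊤}
  B5:   IN={a:3, c:0, d:0, e:3; rest ⊤}   OUT={a:-3, b:-3, c:0, d:0, e:3; rest ⊤}
  B6:   IN={d:0, e:3; rest ⊤}   OUT={c:-1, e:3; rest ⊤}

Merge at B4: IN[B4] = OUT[B3] = {a: 0, b: ⊤, c: ⊤, d: 0, e: 3, f: ⊤}

Answer: {a: 0, b: ⊤, c: ⊤, d: 0, e: 3, f: ⊤}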